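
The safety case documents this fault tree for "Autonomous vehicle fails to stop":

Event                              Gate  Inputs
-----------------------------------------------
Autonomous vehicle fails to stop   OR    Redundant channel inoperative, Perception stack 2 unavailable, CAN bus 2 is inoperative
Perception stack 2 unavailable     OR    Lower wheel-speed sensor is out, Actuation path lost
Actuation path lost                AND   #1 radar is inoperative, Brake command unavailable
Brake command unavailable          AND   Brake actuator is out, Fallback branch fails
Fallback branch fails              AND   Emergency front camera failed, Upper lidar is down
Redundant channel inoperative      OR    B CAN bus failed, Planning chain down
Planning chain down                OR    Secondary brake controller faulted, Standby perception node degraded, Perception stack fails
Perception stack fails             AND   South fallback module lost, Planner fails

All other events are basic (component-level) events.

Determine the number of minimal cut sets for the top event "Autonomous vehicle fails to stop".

7

Perception stack fails [AND]: one cut set from each child combined → 1 × 1 = 1 cut set(s).
Planning chain down [OR]: union of children's cut sets → 3 cut set(s).
Redundant channel inoperative [OR]: union of children's cut sets → 4 cut set(s).
Fallback branch fails [AND]: one cut set from each child combined → 1 × 1 = 1 cut set(s).
Brake command unavailable [AND]: one cut set from each child combined → 1 × 1 = 1 cut set(s).
Actuation path lost [AND]: one cut set from each child combined → 1 × 1 = 1 cut set(s).
Perception stack 2 unavailable [OR]: union of children's cut sets → 2 cut set(s).
Autonomous vehicle fails to stop [OR]: union of children's cut sets → 7 cut set(s).
Minimal cut sets: {B CAN bus failed}; {Secondary brake controller faulted}; {Standby perception node degraded}; {Planner fails, South fallback module lost}; {Lower wheel-speed sensor is out}; {#1 radar is inoperative, Brake actuator is out, Emergency front camera failed, Upper lidar is down}; {CAN bus 2 is inoperative}.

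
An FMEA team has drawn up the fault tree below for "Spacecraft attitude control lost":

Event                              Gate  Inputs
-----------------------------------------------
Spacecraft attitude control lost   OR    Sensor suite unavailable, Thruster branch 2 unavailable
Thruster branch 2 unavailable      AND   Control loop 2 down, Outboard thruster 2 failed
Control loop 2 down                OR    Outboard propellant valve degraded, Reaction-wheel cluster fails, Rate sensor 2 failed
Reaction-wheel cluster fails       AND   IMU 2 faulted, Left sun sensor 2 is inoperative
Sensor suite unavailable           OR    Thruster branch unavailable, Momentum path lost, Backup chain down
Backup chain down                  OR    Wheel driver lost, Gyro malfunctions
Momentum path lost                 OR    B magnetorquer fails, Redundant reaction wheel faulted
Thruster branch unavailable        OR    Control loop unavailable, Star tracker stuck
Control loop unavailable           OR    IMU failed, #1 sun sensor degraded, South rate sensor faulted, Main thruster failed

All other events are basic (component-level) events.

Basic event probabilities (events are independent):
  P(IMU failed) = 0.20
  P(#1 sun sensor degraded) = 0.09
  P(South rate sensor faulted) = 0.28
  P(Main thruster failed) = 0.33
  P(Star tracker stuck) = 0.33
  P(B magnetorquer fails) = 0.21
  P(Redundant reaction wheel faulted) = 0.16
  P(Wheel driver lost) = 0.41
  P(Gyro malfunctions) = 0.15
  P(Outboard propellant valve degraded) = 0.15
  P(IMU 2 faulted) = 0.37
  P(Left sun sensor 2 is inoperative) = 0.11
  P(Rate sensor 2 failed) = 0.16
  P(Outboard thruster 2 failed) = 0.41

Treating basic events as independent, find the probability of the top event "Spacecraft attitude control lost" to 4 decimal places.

P(Control loop unavailable) [OR] = 1 − (1−0.20) × (1−0.09) × (1−0.28) × (1−0.33) = 0.648813
P(Thruster branch unavailable) [OR] = 1 − (1−0.648813) × (1−0.33) = 0.764705
P(Momentum path lost) [OR] = 1 − (1−0.21) × (1−0.16) = 0.336400
P(Backup chain down) [OR] = 1 − (1−0.41) × (1−0.15) = 0.498500
P(Sensor suite unavailable) [OR] = 1 − (1−0.764705) × (1−0.336400) × (1−0.498500) = 0.921695
P(Reaction-wheel cluster fails) [AND] = 0.37 × 0.11 = 0.040700
P(Control loop 2 down) [OR] = 1 − (1−0.15) × (1−0.040700) × (1−0.16) = 0.315060
P(Thruster branch 2 unavailable) [AND] = 0.315060 × 0.41 = 0.129175
P(Spacecraft attitude control lost) [OR] = 1 − (1−0.921695) × (1−0.129175) = 0.931810
Rounded to 4 decimal places: P(Spacecraft attitude control lost) ≈ 0.9318.

0.9318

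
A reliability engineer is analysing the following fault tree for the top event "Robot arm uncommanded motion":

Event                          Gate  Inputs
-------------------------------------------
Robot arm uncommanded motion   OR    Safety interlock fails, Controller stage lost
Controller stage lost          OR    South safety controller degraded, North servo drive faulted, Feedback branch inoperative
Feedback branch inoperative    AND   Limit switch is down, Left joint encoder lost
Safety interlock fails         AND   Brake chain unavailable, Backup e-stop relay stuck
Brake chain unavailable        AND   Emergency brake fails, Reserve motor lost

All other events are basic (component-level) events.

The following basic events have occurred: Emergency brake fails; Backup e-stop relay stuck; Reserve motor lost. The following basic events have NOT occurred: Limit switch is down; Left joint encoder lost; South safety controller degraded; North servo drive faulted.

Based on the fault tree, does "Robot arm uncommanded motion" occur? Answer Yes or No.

Yes

Brake chain unavailable [AND]: Emergency brake fails=occurs, Reserve motor lost=occurs → all inputs occur → occurs.
Safety interlock fails [AND]: Brake chain unavailable=occurs, Backup e-stop relay stuck=occurs → all inputs occur → occurs.
Feedback branch inoperative [AND]: Limit switch is down=not, Left joint encoder lost=not → not all inputs occur → does not occur.
Controller stage lost [OR]: South safety controller degraded=not, North servo drive faulted=not, Feedback branch inoperative=not → no input occurs → does not occur.
Robot arm uncommanded motion [OR]: Safety interlock fails=occurs, Controller stage lost=not → at least one input occurs → occurs.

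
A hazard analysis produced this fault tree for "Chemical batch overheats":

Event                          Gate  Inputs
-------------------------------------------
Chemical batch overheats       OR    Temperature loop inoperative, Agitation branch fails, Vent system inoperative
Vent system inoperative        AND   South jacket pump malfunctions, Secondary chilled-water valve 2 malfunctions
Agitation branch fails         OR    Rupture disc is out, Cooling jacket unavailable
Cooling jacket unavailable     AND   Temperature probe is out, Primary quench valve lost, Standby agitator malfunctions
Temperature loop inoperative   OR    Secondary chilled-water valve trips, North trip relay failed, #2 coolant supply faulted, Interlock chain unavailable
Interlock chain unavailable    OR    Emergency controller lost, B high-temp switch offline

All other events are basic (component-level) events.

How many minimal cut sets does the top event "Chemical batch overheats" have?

8

Interlock chain unavailable [OR]: union of children's cut sets → 2 cut set(s).
Temperature loop inoperative [OR]: union of children's cut sets → 5 cut set(s).
Cooling jacket unavailable [AND]: one cut set from each child combined → 1 × 1 × 1 = 1 cut set(s).
Agitation branch fails [OR]: union of children's cut sets → 2 cut set(s).
Vent system inoperative [AND]: one cut set from each child combined → 1 × 1 = 1 cut set(s).
Chemical batch overheats [OR]: union of children's cut sets → 8 cut set(s).
Minimal cut sets: {Secondary chilled-water valve trips}; {North trip relay failed}; {#2 coolant supply faulted}; {Emergency controller lost}; {B high-temp switch offline}; {Rupture disc is out}; {Primary quench valve lost, Standby agitator malfunctions, Temperature probe is out}; {Secondary chilled-water valve 2 malfunctions, South jacket pump malfunctions}.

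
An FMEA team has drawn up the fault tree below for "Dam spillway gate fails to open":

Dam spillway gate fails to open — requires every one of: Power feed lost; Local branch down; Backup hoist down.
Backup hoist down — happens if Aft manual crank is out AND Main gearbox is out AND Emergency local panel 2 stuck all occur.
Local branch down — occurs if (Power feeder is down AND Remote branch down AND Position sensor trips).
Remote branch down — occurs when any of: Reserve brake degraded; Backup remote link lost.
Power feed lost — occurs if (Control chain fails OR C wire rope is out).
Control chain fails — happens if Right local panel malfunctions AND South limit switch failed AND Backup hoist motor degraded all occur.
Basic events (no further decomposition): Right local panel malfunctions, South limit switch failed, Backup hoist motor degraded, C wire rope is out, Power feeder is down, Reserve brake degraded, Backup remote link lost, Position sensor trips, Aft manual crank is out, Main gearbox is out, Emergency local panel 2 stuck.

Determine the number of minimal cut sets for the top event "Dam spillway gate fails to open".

Control chain fails [AND]: one cut set from each child combined → 1 × 1 × 1 = 1 cut set(s).
Power feed lost [OR]: union of children's cut sets → 2 cut set(s).
Remote branch down [OR]: union of children's cut sets → 2 cut set(s).
Local branch down [AND]: one cut set from each child combined → 1 × 2 × 1 = 2 cut set(s).
Backup hoist down [AND]: one cut set from each child combined → 1 × 1 × 1 = 1 cut set(s).
Dam spillway gate fails to open [AND]: one cut set from each child combined → 2 × 2 × 1 = 4 cut set(s).
Minimal cut sets: {Aft manual crank is out, Backup hoist motor degraded, Emergency local panel 2 stuck, Main gearbox is out, Position sensor trips, Power feeder is down, Reserve brake degraded, Right local panel malfunctions, South limit switch failed}; {Aft manual crank is out, Backup hoist motor degraded, Backup remote link lost, Emergency local panel 2 stuck, Main gearbox is out, Position sensor trips, Power feeder is down, Right local panel malfunctions, South limit switch failed}; {Aft manual crank is out, C wire rope is out, Emergency local panel 2 stuck, Main gearbox is out, Position sensor trips, Power feeder is down, Reserve brake degraded}; {Aft manual crank is out, Backup remote link lost, C wire rope is out, Emergency local panel 2 stuck, Main gearbox is out, Position sensor trips, Power feeder is down}.

4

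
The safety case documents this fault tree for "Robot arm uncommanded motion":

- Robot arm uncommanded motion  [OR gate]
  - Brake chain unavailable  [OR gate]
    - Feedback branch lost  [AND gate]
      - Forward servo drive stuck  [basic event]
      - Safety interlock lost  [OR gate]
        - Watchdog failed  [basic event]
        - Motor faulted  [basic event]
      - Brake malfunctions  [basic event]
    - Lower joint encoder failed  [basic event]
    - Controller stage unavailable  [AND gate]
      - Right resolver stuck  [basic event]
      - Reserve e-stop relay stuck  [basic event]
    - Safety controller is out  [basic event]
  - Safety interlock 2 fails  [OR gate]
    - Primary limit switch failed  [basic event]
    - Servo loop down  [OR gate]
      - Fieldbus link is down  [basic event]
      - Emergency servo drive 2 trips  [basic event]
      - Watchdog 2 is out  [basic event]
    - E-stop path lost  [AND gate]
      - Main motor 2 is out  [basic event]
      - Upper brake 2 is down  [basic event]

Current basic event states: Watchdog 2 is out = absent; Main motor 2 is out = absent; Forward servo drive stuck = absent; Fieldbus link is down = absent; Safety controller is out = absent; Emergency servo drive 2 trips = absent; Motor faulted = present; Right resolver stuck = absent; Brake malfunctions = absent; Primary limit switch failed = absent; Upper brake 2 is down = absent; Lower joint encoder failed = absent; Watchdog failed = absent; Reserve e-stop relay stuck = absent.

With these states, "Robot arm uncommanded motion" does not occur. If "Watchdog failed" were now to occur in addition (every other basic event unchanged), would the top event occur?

Counterfactual: set "Watchdog failed" to occurred.
Safety interlock lost [OR]: Watchdog failed=occurs, Motor faulted=occurs → at least one input occurs → occurs.
Feedback branch lost [AND]: Forward servo drive stuck=not, Safety interlock lost=occurs, Brake malfunctions=not → not all inputs occur → does not occur.
Controller stage unavailable [AND]: Right resolver stuck=not, Reserve e-stop relay stuck=not → not all inputs occur → does not occur.
Brake chain unavailable [OR]: Feedback branch lost=not, Lower joint encoder failed=not, Controller stage unavailable=not, Safety controller is out=not → no input occurs → does not occur.
Servo loop down [OR]: Fieldbus link is down=not, Emergency servo drive 2 trips=not, Watchdog 2 is out=not → no input occurs → does not occur.
E-stop path lost [AND]: Main motor 2 is out=not, Upper brake 2 is down=not → not all inputs occur → does not occur.
Safety interlock 2 fails [OR]: Primary limit switch failed=not, Servo loop down=not, E-stop path lost=not → no input occurs → does not occur.
Robot arm uncommanded motion [OR]: Brake chain unavailable=not, Safety interlock 2 fails=not → no input occurs → does not occur.

No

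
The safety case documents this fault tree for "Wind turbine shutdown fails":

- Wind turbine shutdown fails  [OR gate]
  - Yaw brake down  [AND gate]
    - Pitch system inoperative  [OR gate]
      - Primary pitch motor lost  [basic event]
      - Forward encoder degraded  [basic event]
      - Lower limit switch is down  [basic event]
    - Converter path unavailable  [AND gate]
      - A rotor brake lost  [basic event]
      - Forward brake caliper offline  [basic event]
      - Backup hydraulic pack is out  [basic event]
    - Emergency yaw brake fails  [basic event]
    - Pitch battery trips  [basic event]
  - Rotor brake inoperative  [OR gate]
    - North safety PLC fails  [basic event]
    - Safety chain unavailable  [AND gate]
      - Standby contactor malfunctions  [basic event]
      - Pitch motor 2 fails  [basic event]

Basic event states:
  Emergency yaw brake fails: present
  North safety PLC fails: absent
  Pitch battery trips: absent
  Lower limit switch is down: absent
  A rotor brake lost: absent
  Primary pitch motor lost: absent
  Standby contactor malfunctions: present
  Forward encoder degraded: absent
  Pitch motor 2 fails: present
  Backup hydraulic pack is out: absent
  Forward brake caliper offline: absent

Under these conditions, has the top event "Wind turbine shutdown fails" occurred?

Pitch system inoperative [OR]: Primary pitch motor lost=not, Forward encoder degraded=not, Lower limit switch is down=not → no input occurs → does not occur.
Converter path unavailable [AND]: A rotor brake lost=not, Forward brake caliper offline=not, Backup hydraulic pack is out=not → not all inputs occur → does not occur.
Yaw brake down [AND]: Pitch system inoperative=not, Converter path unavailable=not, Emergency yaw brake fails=occurs, Pitch battery trips=not → not all inputs occur → does not occur.
Safety chain unavailable [AND]: Standby contactor malfunctions=occurs, Pitch motor 2 fails=occurs → all inputs occur → occurs.
Rotor brake inoperative [OR]: North safety PLC fails=not, Safety chain unavailable=occurs → at least one input occurs → occurs.
Wind turbine shutdown fails [OR]: Yaw brake down=not, Rotor brake inoperative=occurs → at least one input occurs → occurs.

Yes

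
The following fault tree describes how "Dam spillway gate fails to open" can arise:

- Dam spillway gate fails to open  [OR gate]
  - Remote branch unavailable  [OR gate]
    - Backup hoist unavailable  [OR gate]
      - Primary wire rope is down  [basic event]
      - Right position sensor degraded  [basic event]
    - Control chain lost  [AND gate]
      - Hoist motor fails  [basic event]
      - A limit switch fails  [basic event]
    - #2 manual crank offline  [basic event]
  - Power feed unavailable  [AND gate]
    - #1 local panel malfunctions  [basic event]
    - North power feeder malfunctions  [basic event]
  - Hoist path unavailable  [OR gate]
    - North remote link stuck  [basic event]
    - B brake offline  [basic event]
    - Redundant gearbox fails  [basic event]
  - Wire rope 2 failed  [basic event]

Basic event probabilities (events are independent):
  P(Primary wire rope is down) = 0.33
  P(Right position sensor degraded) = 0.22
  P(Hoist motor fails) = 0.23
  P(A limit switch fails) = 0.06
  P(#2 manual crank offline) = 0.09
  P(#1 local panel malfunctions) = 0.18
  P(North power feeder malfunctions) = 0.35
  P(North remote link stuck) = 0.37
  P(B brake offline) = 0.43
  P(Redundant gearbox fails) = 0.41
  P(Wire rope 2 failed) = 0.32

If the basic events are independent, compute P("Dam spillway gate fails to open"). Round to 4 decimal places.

0.9367

P(Backup hoist unavailable) [OR] = 1 − (1−0.33) × (1−0.22) = 0.477400
P(Control chain lost) [AND] = 0.23 × 0.06 = 0.013800
P(Remote branch unavailable) [OR] = 1 − (1−0.477400) × (1−0.013800) × (1−0.09) = 0.530997
P(Power feed unavailable) [AND] = 0.18 × 0.35 = 0.063000
P(Hoist path unavailable) [OR] = 1 − (1−0.37) × (1−0.43) × (1−0.41) = 0.788131
P(Dam spillway gate fails to open) [OR] = 1 − (1−0.530997) × (1−0.063000) × (1−0.788131) × (1−0.32) = 0.936687
Rounded to 4 decimal places: P(Dam spillway gate fails to open) ≈ 0.9367.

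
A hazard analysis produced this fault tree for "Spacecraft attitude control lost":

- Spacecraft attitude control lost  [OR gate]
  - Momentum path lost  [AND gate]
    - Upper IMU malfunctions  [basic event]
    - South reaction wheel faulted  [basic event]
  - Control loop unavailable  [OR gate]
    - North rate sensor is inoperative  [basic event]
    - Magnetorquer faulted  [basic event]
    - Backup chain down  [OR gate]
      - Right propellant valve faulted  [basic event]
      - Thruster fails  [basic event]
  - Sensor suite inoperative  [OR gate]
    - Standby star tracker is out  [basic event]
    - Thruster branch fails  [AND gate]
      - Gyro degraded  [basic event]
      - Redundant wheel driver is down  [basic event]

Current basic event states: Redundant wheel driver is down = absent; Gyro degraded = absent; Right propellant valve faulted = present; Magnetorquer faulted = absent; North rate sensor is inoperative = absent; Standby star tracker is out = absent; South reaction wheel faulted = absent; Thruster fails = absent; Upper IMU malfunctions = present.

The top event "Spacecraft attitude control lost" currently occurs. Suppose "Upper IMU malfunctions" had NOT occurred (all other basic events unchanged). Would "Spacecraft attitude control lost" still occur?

Yes

Counterfactual: set "Upper IMU malfunctions" to not occurred.
Momentum path lost [AND]: Upper IMU malfunctions=not, South reaction wheel faulted=not → not all inputs occur → does not occur.
Backup chain down [OR]: Right propellant valve faulted=occurs, Thruster fails=not → at least one input occurs → occurs.
Control loop unavailable [OR]: North rate sensor is inoperative=not, Magnetorquer faulted=not, Backup chain down=occurs → at least one input occurs → occurs.
Thruster branch fails [AND]: Gyro degraded=not, Redundant wheel driver is down=not → not all inputs occur → does not occur.
Sensor suite inoperative [OR]: Standby star tracker is out=not, Thruster branch fails=not → no input occurs → does not occur.
Spacecraft attitude control lost [OR]: Momentum path lost=not, Control loop unavailable=occurs, Sensor suite inoperative=not → at least one input occurs → occurs.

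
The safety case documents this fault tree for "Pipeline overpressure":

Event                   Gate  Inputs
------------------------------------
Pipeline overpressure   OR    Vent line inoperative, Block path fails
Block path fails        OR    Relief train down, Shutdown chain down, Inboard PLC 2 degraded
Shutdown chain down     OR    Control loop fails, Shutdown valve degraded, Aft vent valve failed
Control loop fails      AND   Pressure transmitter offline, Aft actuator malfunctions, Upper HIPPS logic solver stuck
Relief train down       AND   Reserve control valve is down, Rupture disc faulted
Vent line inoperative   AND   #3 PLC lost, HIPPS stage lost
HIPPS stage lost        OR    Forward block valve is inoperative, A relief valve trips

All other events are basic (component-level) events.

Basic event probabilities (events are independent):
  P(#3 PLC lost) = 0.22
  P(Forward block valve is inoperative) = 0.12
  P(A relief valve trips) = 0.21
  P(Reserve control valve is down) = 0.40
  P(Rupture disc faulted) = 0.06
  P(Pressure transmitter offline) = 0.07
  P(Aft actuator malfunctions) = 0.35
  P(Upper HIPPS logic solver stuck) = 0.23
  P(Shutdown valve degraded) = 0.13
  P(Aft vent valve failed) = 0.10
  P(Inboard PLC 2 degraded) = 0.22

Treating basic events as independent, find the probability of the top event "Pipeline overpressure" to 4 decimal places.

0.4470

P(HIPPS stage lost) [OR] = 1 − (1−0.12) × (1−0.21) = 0.304800
P(Vent line inoperative) [AND] = 0.22 × 0.304800 = 0.067056
P(Relief train down) [AND] = 0.40 × 0.06 = 0.024000
P(Control loop fails) [AND] = 0.07 × 0.35 × 0.23 = 0.005635
P(Shutdown chain down) [OR] = 1 − (1−0.005635) × (1−0.13) × (1−0.10) = 0.221412
P(Block path fails) [OR] = 1 − (1−0.024000) × (1−0.221412) × (1−0.22) = 0.407277
P(Pipeline overpressure) [OR] = 1 − (1−0.067056) × (1−0.407277) = 0.447023
Rounded to 4 decimal places: P(Pipeline overpressure) ≈ 0.4470.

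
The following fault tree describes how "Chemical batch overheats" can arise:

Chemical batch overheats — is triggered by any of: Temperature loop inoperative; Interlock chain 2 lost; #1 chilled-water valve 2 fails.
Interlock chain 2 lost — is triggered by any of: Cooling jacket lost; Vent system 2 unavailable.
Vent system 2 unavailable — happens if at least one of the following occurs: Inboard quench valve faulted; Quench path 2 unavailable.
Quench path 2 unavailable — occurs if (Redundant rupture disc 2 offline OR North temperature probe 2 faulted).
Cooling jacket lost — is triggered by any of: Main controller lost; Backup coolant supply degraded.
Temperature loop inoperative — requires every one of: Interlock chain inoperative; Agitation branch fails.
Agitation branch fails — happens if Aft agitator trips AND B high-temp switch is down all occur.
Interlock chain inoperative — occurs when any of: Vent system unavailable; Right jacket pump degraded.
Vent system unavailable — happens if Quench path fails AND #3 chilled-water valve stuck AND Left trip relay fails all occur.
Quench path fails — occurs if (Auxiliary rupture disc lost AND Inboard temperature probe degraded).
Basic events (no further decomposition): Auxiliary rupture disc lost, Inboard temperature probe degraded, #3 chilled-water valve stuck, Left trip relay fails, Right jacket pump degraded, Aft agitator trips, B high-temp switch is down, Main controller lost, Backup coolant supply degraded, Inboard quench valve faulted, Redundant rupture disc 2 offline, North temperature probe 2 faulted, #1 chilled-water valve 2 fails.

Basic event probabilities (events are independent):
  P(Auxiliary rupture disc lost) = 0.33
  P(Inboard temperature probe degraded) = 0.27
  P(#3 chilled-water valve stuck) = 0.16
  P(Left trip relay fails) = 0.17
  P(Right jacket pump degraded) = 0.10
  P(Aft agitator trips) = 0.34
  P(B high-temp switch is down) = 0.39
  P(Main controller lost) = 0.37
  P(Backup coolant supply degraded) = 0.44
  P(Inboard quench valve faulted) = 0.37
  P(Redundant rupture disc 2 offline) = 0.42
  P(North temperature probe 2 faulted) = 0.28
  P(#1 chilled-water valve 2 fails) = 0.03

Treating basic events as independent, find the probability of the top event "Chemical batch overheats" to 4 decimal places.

P(Quench path fails) [AND] = 0.33 × 0.27 = 0.089100
P(Vent system unavailable) [AND] = 0.089100 × 0.16 × 0.17 = 0.002424
P(Interlock chain inoperative) [OR] = 1 − (1−0.002424) × (1−0.10) = 0.102182
P(Agitation branch fails) [AND] = 0.34 × 0.39 = 0.132600
P(Temperature loop inoperative) [AND] = 0.102182 × 0.132600 = 0.013549
P(Cooling jacket lost) [OR] = 1 − (1−0.37) × (1−0.44) = 0.647200
P(Quench path 2 unavailable) [OR] = 1 − (1−0.42) × (1−0.28) = 0.582400
P(Vent system 2 unavailable) [OR] = 1 − (1−0.37) × (1−0.582400) = 0.736912
P(Interlock chain 2 lost) [OR] = 1 − (1−0.647200) × (1−0.736912) = 0.907183
P(Chemical batch overheats) [OR] = 1 − (1−0.013549) × (1−0.907183) × (1−0.03) = 0.911187
Rounded to 4 decimal places: P(Chemical batch overheats) ≈ 0.9112.

0.9112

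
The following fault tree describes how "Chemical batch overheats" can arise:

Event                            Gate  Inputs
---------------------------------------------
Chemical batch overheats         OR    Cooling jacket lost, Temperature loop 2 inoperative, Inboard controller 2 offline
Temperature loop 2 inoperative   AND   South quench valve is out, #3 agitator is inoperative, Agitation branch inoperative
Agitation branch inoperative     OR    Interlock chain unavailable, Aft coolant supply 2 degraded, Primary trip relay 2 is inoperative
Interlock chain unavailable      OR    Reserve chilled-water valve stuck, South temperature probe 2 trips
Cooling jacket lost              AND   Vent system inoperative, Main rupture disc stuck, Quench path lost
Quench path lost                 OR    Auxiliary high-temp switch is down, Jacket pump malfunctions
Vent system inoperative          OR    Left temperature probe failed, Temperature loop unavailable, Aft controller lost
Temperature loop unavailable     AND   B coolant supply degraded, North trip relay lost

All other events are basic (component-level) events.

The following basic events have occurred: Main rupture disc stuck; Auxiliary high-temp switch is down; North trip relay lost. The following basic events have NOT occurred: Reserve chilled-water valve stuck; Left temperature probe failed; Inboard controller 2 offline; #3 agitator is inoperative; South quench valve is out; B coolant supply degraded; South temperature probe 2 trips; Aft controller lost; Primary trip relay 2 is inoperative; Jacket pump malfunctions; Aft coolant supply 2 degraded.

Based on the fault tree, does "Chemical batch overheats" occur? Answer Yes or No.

Temperature loop unavailable [AND]: B coolant supply degraded=not, North trip relay lost=occurs → not all inputs occur → does not occur.
Vent system inoperative [OR]: Left temperature probe failed=not, Temperature loop unavailable=not, Aft controller lost=not → no input occurs → does not occur.
Quench path lost [OR]: Auxiliary high-temp switch is down=occurs, Jacket pump malfunctions=not → at least one input occurs → occurs.
Cooling jacket lost [AND]: Vent system inoperative=not, Main rupture disc stuck=occurs, Quench path lost=occurs → not all inputs occur → does not occur.
Interlock chain unavailable [OR]: Reserve chilled-water valve stuck=not, South temperature probe 2 trips=not → no input occurs → does not occur.
Agitation branch inoperative [OR]: Interlock chain unavailable=not, Aft coolant supply 2 degraded=not, Primary trip relay 2 is inoperative=not → no input occurs → does not occur.
Temperature loop 2 inoperative [AND]: South quench valve is out=not, #3 agitator is inoperative=not, Agitation branch inoperative=not → not all inputs occur → does not occur.
Chemical batch overheats [OR]: Cooling jacket lost=not, Temperature loop 2 inoperative=not, Inboard controller 2 offline=not → no input occurs → does not occur.

No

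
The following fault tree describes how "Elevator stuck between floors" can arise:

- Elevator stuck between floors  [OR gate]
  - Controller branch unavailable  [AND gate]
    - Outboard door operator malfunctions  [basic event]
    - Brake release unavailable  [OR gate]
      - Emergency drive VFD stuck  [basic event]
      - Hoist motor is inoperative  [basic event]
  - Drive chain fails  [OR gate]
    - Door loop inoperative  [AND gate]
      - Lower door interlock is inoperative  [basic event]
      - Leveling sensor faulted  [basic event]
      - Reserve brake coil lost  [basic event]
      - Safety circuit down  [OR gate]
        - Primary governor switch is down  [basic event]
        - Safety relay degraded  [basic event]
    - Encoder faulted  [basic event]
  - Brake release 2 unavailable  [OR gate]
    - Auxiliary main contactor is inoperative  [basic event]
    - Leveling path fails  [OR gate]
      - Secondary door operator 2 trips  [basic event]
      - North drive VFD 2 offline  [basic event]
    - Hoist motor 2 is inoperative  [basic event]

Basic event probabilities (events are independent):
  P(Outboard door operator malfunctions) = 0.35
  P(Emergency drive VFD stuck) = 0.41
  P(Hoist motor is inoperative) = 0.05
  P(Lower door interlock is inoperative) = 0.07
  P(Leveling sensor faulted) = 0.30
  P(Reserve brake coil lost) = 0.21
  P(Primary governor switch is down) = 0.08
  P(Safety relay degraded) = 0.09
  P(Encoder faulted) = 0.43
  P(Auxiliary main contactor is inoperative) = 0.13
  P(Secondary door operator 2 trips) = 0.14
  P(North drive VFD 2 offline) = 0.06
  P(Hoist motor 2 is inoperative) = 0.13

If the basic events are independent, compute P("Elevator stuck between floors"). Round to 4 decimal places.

P(Brake release unavailable) [OR] = 1 − (1−0.41) × (1−0.05) = 0.439500
P(Controller branch unavailable) [AND] = 0.35 × 0.439500 = 0.153825
P(Safety circuit down) [OR] = 1 − (1−0.08) × (1−0.09) = 0.162800
P(Door loop inoperative) [AND] = 0.07 × 0.30 × 0.21 × 0.162800 = 0.000718
P(Drive chain fails) [OR] = 1 − (1−0.000718) × (1−0.43) = 0.430409
P(Leveling path fails) [OR] = 1 − (1−0.14) × (1−0.06) = 0.191600
P(Brake release 2 unavailable) [OR] = 1 − (1−0.13) × (1−0.191600) × (1−0.13) = 0.388122
P(Elevator stuck between floors) [OR] = 1 − (1−0.153825) × (1−0.430409) × (1−0.388122) = 0.705091
Rounded to 4 decimal places: P(Elevator stuck between floors) ≈ 0.7051.

0.7051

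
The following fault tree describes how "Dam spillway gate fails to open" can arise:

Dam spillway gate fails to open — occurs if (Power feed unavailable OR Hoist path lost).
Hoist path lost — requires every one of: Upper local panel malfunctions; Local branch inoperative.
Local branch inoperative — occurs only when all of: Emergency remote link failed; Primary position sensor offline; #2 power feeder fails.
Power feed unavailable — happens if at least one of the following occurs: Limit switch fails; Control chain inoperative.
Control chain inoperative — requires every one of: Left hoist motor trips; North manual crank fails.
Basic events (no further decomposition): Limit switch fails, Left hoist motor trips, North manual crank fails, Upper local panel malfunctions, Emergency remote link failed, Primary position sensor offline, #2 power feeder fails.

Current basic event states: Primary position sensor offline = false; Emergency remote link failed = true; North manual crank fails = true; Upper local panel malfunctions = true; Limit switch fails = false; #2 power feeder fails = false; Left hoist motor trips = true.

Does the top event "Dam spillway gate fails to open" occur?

Control chain inoperative [AND]: Left hoist motor trips=occurs, North manual crank fails=occurs → all inputs occur → occurs.
Power feed unavailable [OR]: Limit switch fails=not, Control chain inoperative=occurs → at least one input occurs → occurs.
Local branch inoperative [AND]: Emergency remote link failed=occurs, Primary position sensor offline=not, #2 power feeder fails=not → not all inputs occur → does not occur.
Hoist path lost [AND]: Upper local panel malfunctions=occurs, Local branch inoperative=not → not all inputs occur → does not occur.
Dam spillway gate fails to open [OR]: Power feed unavailable=occurs, Hoist path lost=not → at least one input occurs → occurs.

Yes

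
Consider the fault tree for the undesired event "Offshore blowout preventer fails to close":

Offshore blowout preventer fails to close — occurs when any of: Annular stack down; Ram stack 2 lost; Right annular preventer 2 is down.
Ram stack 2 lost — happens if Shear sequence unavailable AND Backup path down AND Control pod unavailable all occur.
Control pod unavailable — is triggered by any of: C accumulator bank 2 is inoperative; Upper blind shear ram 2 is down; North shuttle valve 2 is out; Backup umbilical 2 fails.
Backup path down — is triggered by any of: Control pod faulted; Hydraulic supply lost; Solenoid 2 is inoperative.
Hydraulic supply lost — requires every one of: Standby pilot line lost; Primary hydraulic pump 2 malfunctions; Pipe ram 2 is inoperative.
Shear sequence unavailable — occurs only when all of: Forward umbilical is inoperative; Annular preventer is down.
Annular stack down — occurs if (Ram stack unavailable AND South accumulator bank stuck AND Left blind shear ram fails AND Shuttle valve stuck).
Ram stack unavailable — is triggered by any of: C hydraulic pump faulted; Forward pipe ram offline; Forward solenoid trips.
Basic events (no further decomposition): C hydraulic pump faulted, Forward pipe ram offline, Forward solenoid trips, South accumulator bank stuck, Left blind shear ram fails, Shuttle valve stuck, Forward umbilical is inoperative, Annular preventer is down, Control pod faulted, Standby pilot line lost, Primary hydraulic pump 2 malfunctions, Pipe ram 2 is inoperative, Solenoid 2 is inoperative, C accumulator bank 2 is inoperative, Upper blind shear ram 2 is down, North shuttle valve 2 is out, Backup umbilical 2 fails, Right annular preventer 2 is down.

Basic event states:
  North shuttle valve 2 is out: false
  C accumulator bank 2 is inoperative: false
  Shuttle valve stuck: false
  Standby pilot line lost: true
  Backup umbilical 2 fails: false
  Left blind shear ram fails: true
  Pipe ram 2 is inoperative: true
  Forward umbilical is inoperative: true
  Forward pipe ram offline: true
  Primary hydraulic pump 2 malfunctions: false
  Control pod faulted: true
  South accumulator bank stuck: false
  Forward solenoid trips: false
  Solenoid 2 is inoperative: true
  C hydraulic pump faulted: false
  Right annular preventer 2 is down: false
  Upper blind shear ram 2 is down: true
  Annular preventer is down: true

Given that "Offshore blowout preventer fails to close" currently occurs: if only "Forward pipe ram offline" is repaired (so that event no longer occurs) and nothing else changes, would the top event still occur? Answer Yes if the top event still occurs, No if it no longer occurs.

Counterfactual: set "Forward pipe ram offline" to not occurred.
Ram stack unavailable [OR]: C hydraulic pump faulted=not, Forward pipe ram offline=not, Forward solenoid trips=not → no input occurs → does not occur.
Annular stack down [AND]: Ram stack unavailable=not, South accumulator bank stuck=not, Left blind shear ram fails=occurs, Shuttle valve stuck=not → not all inputs occur → does not occur.
Shear sequence unavailable [AND]: Forward umbilical is inoperative=occurs, Annular preventer is down=occurs → all inputs occur → occurs.
Hydraulic supply lost [AND]: Standby pilot line lost=occurs, Primary hydraulic pump 2 malfunctions=not, Pipe ram 2 is inoperative=occurs → not all inputs occur → does not occur.
Backup path down [OR]: Control pod faulted=occurs, Hydraulic supply lost=not, Solenoid 2 is inoperative=occurs → at least one input occurs → occurs.
Control pod unavailable [OR]: C accumulator bank 2 is inoperative=not, Upper blind shear ram 2 is down=occurs, North shuttle valve 2 is out=not, Backup umbilical 2 fails=not → at least one input occurs → occurs.
Ram stack 2 lost [AND]: Shear sequence unavailable=occurs, Backup path down=occurs, Control pod unavailable=occurs → all inputs occur → occurs.
Offshore blowout preventer fails to close [OR]: Annular stack down=not, Ram stack 2 lost=occurs, Right annular preventer 2 is down=not → at least one input occurs → occurs.

Yes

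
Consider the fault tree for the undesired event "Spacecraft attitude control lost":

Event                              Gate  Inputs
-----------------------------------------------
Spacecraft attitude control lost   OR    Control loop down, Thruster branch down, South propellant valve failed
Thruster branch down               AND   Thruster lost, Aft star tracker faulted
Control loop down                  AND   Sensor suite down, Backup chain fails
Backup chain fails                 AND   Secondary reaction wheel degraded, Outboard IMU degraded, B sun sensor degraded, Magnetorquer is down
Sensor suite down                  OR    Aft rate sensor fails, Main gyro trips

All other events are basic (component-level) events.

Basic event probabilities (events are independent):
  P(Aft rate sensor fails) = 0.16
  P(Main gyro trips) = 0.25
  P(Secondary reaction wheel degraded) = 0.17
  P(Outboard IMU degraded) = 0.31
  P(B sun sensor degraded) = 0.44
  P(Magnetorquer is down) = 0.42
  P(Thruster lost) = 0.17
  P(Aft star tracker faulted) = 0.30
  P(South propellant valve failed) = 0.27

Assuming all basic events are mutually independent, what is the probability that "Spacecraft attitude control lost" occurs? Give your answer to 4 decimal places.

P(Sensor suite down) [OR] = 1 − (1−0.16) × (1−0.25) = 0.370000
P(Backup chain fails) [AND] = 0.17 × 0.31 × 0.44 × 0.42 = 0.009739
P(Control loop down) [AND] = 0.370000 × 0.009739 = 0.003603
P(Thruster branch down) [AND] = 0.17 × 0.30 = 0.051000
P(Spacecraft attitude control lost) [OR] = 1 − (1−0.003603) × (1−0.051000) × (1−0.27) = 0.309726
Rounded to 4 decimal places: P(Spacecraft attitude control lost) ≈ 0.3097.

0.3097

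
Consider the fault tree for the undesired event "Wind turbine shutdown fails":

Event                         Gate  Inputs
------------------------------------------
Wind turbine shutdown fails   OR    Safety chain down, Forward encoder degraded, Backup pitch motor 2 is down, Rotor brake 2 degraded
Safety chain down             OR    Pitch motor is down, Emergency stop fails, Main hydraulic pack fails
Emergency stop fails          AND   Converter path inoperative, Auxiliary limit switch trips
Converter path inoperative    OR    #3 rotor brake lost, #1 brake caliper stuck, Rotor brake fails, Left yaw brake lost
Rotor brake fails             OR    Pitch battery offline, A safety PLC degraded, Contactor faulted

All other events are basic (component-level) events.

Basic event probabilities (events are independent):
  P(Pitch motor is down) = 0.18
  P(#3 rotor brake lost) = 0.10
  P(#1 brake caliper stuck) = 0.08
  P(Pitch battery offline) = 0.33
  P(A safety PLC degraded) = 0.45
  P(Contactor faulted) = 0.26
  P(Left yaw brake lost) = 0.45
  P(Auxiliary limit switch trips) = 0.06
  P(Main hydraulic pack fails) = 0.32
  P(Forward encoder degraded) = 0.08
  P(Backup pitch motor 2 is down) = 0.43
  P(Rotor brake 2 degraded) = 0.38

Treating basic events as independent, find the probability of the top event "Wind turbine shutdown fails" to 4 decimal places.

0.8282

P(Rotor brake fails) [OR] = 1 − (1−0.33) × (1−0.45) × (1−0.26) = 0.727310
P(Converter path inoperative) [OR] = 1 − (1−0.10) × (1−0.08) × (1−0.727310) × (1−0.45) = 0.875817
P(Emergency stop fails) [AND] = 0.875817 × 0.06 = 0.052549
P(Safety chain down) [OR] = 1 − (1−0.18) × (1−0.052549) × (1−0.32) = 0.471701
P(Wind turbine shutdown fails) [OR] = 1 − (1−0.471701) × (1−0.08) × (1−0.43) × (1−0.38) = 0.828235
Rounded to 4 decimal places: P(Wind turbine shutdown fails) ≈ 0.8282.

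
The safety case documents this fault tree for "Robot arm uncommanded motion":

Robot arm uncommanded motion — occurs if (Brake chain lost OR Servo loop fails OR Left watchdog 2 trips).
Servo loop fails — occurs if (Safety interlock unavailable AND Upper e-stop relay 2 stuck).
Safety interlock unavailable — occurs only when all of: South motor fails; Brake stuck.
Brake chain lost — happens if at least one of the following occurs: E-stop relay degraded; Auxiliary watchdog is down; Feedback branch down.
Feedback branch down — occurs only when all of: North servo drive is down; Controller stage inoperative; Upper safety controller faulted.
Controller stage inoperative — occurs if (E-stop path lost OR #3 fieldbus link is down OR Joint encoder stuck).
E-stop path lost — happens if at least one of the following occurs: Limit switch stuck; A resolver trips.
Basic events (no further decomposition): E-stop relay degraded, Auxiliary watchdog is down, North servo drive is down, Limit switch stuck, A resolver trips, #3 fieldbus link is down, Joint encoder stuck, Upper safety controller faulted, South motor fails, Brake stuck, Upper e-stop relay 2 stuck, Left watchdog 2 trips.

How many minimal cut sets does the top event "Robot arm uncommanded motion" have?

E-stop path lost [OR]: union of children's cut sets → 2 cut set(s).
Controller stage inoperative [OR]: union of children's cut sets → 4 cut set(s).
Feedback branch down [AND]: one cut set from each child combined → 1 × 4 × 1 = 4 cut set(s).
Brake chain lost [OR]: union of children's cut sets → 6 cut set(s).
Safety interlock unavailable [AND]: one cut set from each child combined → 1 × 1 = 1 cut set(s).
Servo loop fails [AND]: one cut set from each child combined → 1 × 1 = 1 cut set(s).
Robot arm uncommanded motion [OR]: union of children's cut sets → 8 cut set(s).
Minimal cut sets: {E-stop relay degraded}; {Auxiliary watchdog is down}; {Limit switch stuck, North servo drive is down, Upper safety controller faulted}; {A resolver trips, North servo drive is down, Upper safety controller faulted}; {#3 fieldbus link is down, North servo drive is down, Upper safety controller faulted}; {Joint encoder stuck, North servo drive is down, Upper safety controller faulted}; {Brake stuck, South motor fails, Upper e-stop relay 2 stuck}; {Left watchdog 2 trips}.

8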